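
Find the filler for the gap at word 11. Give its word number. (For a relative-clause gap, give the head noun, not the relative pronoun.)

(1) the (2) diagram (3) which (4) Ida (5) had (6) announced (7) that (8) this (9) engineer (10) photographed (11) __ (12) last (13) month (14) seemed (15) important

The gap at 11 is the object of "photographed", inside a relative clause.
The relative pronoun is "which" (word 3); it is bound by the head noun immediately before it.
Its filler is the head noun "diagram", at word 2.

2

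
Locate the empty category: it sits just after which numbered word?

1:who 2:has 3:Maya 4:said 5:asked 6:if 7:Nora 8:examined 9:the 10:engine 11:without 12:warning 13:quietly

4

The displaced element is "who" (word 1).
It is linked across 1 clause boundary (Ø).
It functions as the subject of "asked", so the gap sits immediately after word 4 ("said").
Base order: Maya has said that who asked if Nora examined the engine without warning quietly.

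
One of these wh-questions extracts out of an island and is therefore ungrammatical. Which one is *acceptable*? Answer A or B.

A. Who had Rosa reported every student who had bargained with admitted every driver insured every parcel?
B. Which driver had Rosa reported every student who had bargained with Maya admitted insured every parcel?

In A, the wh-phrase is extracted from inside a complex-NP island (relative clause) (introduced by "who"), which blocks movement.
In B, the extraction path crosses only that-complement boundaries, which are transparent.
So B is grammatical.

B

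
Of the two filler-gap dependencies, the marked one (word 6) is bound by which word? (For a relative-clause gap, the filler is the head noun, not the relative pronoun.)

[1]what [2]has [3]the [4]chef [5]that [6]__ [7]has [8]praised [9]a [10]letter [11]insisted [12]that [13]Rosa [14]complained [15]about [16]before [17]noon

The marked gap is inside the relative clause, the subject of "praised".
Its filler is the head noun "chef" (via "that"), at word 4.
(The other dependency links word 1 to a gap after word 15.)

4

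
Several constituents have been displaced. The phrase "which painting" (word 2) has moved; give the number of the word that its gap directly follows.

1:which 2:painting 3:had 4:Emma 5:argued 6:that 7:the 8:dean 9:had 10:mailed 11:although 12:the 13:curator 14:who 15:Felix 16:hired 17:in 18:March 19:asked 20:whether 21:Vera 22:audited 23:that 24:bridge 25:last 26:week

10

The displaced element is "which painting" (word 2).
It is linked across 1 clause boundary (that).
It functions as the direct object of "mailed", so the gap sits immediately after word 10 ("mailed").
Base order: Emma had argued that the dean had mailed which painting although the curator who Felix hired in March asked whether Vera audited that bridge last week.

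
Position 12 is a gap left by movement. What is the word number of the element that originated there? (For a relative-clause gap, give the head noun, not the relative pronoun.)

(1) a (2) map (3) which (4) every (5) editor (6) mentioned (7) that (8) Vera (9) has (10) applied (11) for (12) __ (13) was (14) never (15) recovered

The gap at 12 is the prepositional object of "applied", inside a relative clause.
The relative pronoun is "which" (word 3); it is bound by the head noun immediately before it.
Its filler is the head noun "map", at word 2.

2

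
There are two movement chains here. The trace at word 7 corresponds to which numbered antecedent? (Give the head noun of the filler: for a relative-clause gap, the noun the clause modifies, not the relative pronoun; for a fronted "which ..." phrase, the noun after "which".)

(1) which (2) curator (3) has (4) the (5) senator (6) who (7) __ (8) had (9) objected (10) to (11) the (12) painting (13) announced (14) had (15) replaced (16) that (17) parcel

The marked gap is inside the relative clause, the subject of "objected".
Its filler is the head noun "senator" (via "who"), at word 5.
(The other dependency links word 2 to a gap after word 13.)

5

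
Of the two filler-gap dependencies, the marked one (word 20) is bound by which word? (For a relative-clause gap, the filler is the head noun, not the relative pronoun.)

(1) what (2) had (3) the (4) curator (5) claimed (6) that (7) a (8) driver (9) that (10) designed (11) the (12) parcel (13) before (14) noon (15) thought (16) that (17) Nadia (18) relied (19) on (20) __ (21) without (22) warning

1

The marked gap is the object of the preposition "on" of "relied".
Its filler is the fronted wh-phrase "what", at word 1.
(The other dependency links word 8 to a gap after word 9.)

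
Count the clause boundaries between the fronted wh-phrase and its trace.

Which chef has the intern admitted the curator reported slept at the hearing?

"which chef" is extracted from the subject of "slept".
Boundaries crossed, outermost first: [Ø], [Ø] — 2 in total.

2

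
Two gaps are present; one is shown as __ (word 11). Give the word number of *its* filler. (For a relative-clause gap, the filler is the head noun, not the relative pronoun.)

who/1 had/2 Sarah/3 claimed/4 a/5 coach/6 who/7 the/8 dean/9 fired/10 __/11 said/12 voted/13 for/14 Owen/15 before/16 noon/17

The marked gap is inside the relative clause, the direct object of "fired".
Its filler is the head noun "coach" (via "who"), at word 6.
(The other dependency links word 1 to a gap after word 12.)

6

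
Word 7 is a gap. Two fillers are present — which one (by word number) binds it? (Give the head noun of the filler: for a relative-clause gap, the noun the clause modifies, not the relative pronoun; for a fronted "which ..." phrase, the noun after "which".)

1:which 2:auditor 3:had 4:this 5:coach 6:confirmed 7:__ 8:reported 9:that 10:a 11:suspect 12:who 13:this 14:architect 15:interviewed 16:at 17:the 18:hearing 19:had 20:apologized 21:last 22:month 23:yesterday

The marked gap is the subject of "reported".
Its filler is the fronted wh-phrase "which auditor", at word 2.
(The other dependency links word 11 to a gap after word 15.)

2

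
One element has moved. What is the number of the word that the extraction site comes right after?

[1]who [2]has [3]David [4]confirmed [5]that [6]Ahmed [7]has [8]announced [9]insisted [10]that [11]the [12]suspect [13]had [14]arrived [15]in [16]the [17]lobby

8

The displaced element is "who" (word 1).
It is linked across 2 clause boundaries (that → Ø).
It functions as the subject of "insisted", so the gap sits immediately after word 8 ("announced").
Base order: David has confirmed that Ahmed has announced that who insisted that the suspect had arrived in the lobby.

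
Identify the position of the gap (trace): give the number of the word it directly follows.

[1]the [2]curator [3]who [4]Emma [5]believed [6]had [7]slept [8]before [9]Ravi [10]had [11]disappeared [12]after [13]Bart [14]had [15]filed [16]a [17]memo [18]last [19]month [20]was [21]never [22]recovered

The displaced element is "the curator" (word 2).
It is linked across 1 clause boundary (Ø).
It functions as the subject of "slept", so the gap sits immediately after word 5 ("believed").
Base order: Emma believed that the curator had slept before Ravi had disappeared after Bart had filed a memo last month.

5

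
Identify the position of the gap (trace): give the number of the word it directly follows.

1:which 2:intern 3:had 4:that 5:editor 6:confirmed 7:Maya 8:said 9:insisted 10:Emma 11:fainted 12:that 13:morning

8

The displaced element is "which intern" (word 2).
It is linked across 2 clause boundaries (Ø → Ø).
It functions as the subject of "insisted", so the gap sits immediately after word 8 ("said").
Base order: That editor had confirmed Maya said which intern insisted Emma fainted that morning.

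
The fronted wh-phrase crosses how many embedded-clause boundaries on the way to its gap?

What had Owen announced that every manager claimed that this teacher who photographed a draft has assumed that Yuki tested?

3

"what" is extracted from the object of "tested".
Boundaries crossed, outermost first: [that], [that], [that] — 3 in total.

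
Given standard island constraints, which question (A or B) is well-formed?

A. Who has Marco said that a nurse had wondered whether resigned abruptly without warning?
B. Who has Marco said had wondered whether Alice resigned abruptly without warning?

B

In A, the wh-phrase is extracted from inside a wh-island (introduced by "whether"), which blocks movement.
In B, the extraction path crosses only that-complement boundaries, which are transparent.
So B is grammatical.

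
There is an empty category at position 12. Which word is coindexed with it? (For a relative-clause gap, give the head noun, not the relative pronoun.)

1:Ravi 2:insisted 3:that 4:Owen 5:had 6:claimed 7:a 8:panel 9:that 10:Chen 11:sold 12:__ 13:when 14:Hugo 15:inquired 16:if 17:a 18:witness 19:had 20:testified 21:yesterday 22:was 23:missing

The gap at 12 is the object of "sold", inside a relative clause.
The relative pronoun is "that" (word 9); it is bound by the head noun immediately before it.
Its filler is the head noun "panel", at word 8.

8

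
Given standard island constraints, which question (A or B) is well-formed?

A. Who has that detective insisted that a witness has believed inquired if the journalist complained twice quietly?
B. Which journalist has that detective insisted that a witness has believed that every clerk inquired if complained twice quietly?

A

In B, the wh-phrase is extracted from inside a wh-island (introduced by "if"), which blocks movement.
In A, the extraction path crosses only that-complement boundaries, which are transparent.
So A is grammatical.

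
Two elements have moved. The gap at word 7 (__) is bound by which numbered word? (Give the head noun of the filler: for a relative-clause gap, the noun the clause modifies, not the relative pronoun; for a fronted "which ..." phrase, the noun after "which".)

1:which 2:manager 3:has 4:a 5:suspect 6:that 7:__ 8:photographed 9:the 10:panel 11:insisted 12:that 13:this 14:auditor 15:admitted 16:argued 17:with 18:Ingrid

The marked gap is inside the relative clause, the subject of "photographed".
Its filler is the head noun "suspect" (via "that"), at word 5.
(The other dependency links word 2 to a gap after word 15.)

5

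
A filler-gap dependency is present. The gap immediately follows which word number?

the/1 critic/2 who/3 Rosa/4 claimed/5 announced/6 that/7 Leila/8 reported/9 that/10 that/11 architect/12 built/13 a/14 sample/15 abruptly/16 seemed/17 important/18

The displaced element is "the critic" (word 2).
It is linked across 1 clause boundary (Ø).
It functions as the subject of "announced", so the gap sits immediately after word 5 ("claimed").
Base order: Rosa claimed that the critic announced that Leila reported that that architect built a sample abruptly.

5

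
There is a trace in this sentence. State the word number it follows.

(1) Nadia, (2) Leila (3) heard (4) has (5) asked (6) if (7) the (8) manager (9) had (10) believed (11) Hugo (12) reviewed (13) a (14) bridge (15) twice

The displaced element is "Nadia" (word 1).
It is linked across 1 clause boundary (Ø).
It functions as the subject of "asked", so the gap sits immediately after word 3 ("heard").
Base order: Leila heard that Nadia has asked if the manager had believed Hugo reviewed a bridge twice.

3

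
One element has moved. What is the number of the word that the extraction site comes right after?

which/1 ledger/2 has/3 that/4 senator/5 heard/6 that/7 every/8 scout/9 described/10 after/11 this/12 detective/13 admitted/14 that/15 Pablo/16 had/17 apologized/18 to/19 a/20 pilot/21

The displaced element is "which ledger" (word 2).
It is linked across 1 clause boundary (that).
It functions as the direct object of "described", so the gap sits immediately after word 10 ("described").
Base order: That senator has heard that every scout described which ledger after this detective admitted that Pablo had apologized to a pilot.

10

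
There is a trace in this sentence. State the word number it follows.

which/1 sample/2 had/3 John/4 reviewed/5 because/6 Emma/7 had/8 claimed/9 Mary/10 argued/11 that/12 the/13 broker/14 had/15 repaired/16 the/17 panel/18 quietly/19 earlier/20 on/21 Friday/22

The displaced element is "which sample" (word 2).
It functions as the direct object of "reviewed", so the gap sits immediately after word 5 ("reviewed").
Base order: John had reviewed which sample because Emma had claimed Mary argued that the broker had repaired the panel quietly earlier on Friday.

5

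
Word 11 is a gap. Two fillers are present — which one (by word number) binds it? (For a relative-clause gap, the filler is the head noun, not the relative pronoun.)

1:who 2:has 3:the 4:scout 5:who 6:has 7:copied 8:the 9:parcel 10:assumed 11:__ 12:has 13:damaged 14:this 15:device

The marked gap is the subject of "damaged".
Its filler is the fronted wh-phrase "who", at word 1.
(The other dependency links word 4 to a gap after word 5.)

1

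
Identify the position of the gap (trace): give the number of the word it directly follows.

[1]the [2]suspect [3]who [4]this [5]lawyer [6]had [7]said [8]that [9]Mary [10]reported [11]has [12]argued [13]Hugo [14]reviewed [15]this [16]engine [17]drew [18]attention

10

The displaced element is "the suspect" (word 2).
It is linked across 2 clause boundaries (that → Ø).
It functions as the subject of "argued", so the gap sits immediately after word 10 ("reported").
Base order: This lawyer had said that Mary reported the suspect has argued Hugo reviewed this engine.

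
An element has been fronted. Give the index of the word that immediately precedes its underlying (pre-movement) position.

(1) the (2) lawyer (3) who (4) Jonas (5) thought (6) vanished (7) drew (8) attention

5

The displaced element is "the lawyer" (word 2).
It is linked across 1 clause boundary (Ø).
It functions as the subject of "vanished", so the gap sits immediately after word 5 ("thought").
Base order: Jonas thought the lawyer vanished.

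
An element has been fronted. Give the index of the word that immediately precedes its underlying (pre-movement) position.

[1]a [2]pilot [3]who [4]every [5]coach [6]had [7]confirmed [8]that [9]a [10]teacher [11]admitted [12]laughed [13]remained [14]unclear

11

The displaced element is "a pilot" (word 2).
It is linked across 2 clause boundaries (that → Ø).
It functions as the subject of "laughed", so the gap sits immediately after word 11 ("admitted").
Base order: Every coach had confirmed that a teacher admitted that a pilot laughed.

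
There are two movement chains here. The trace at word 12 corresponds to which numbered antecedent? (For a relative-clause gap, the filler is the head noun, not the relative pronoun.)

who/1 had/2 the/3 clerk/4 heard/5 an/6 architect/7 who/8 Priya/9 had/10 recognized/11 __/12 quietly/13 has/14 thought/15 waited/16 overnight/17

The marked gap is inside the relative clause, the direct object of "recognized".
Its filler is the head noun "architect" (via "who"), at word 7.
(The other dependency links word 1 to a gap after word 15.)

7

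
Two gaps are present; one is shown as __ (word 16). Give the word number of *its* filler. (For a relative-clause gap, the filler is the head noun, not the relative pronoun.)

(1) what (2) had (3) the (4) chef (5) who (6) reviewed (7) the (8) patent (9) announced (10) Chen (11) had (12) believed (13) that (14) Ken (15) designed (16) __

1

The marked gap is the direct object of "designed".
Its filler is the fronted wh-phrase "what", at word 1.
(The other dependency links word 4 to a gap after word 5.)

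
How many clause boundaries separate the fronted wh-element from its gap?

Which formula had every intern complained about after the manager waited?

0

"which formula" originates inside the matrix clause — no clause boundary is crossed.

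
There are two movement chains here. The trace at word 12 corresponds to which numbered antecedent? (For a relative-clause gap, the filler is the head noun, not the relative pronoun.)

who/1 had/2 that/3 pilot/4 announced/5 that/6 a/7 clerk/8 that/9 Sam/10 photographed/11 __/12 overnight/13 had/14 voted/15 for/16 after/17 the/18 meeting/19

8

The marked gap is inside the relative clause, the direct object of "photographed".
Its filler is the head noun "clerk" (via "that"), at word 8.
(The other dependency links word 1 to a gap after word 16.)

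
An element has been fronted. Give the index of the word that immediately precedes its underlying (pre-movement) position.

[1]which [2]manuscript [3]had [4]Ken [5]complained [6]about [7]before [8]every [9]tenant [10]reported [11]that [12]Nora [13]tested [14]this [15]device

6

The displaced element is "which manuscript" (word 2).
It functions as the object of the preposition "about" of "complained", so the gap sits immediately after word 6 ("about").
Base order: Ken had complained about which manuscript before every tenant reported that Nora tested this device.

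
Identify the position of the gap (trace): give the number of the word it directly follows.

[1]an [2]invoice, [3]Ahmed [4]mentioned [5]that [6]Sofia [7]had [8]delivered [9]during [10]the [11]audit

8

The displaced element is "an invoice" (word 2).
It is linked across 1 clause boundary (that).
It functions as the direct object of "delivered", so the gap sits immediately after word 8 ("delivered").
Base order: Ahmed mentioned that Sofia had delivered an invoice during the audit.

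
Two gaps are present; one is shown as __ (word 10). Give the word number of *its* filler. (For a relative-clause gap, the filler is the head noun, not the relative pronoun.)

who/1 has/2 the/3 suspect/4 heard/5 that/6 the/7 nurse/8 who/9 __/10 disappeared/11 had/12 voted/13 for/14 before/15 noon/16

The marked gap is inside the relative clause, the subject of "disappeared".
Its filler is the head noun "nurse" (via "who"), at word 8.
(The other dependency links word 1 to a gap after word 14.)

8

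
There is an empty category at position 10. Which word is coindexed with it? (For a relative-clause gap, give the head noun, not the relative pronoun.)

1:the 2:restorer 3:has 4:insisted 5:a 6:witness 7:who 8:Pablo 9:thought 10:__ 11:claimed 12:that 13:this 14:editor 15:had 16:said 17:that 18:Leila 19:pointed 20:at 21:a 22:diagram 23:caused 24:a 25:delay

The gap at 10 is the subject of "claimed", inside a relative clause.
The relative pronoun is "who" (word 7); it is bound by the head noun immediately before it.
Its filler is the head noun "witness", at word 6.

6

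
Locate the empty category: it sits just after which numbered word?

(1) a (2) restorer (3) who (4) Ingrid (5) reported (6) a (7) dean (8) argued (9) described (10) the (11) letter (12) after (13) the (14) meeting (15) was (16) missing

The displaced element is "a restorer" (word 2).
It is linked across 2 clause boundaries (Ø → Ø).
It functions as the subject of "described", so the gap sits immediately after word 8 ("argued").
Base order: Ingrid reported a dean argued a restorer described the letter after the meeting.

8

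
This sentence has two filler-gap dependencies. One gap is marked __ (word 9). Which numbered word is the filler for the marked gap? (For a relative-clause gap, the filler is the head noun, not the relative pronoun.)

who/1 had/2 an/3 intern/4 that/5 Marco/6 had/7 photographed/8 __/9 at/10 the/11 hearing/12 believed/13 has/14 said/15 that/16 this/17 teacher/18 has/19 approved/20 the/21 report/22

4

The marked gap is inside the relative clause, the direct object of "photographed".
Its filler is the head noun "intern" (via "that"), at word 4.
(The other dependency links word 1 to a gap after word 13.)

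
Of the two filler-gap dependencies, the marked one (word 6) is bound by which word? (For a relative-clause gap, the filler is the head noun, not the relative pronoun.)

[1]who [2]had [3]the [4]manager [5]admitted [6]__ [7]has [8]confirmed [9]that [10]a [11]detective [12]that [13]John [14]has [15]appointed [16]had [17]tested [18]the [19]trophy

1

The marked gap is the subject of "confirmed".
Its filler is the fronted wh-phrase "who", at word 1.
(The other dependency links word 11 to a gap after word 15.)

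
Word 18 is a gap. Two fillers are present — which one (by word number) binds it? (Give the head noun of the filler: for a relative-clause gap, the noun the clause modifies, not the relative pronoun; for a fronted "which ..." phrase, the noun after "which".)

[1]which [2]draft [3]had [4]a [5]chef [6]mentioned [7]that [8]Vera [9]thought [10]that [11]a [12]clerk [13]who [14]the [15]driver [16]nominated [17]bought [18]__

2

The marked gap is the direct object of "bought".
Its filler is the fronted wh-phrase "which draft", at word 2.
(The other dependency links word 12 to a gap after word 16.)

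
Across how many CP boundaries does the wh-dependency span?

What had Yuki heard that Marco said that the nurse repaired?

2

"what" is extracted from the object of "repaired".
Boundaries crossed, outermost first: [that], [that] — 2 in total.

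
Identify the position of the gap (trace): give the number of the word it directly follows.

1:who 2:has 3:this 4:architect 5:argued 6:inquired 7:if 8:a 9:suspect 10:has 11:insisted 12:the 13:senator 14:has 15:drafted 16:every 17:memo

5

The displaced element is "who" (word 1).
It is linked across 1 clause boundary (Ø).
It functions as the subject of "inquired", so the gap sits immediately after word 5 ("argued").
Base order: This architect has argued that who inquired if a suspect has insisted the senator has drafted every memo.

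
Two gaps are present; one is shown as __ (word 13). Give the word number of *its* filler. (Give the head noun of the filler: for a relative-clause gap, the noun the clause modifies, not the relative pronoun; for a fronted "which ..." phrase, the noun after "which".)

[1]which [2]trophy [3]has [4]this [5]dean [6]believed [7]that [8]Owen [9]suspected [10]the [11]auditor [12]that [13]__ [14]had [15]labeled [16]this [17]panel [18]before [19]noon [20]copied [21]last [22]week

The marked gap is inside the relative clause, the subject of "labeled".
Its filler is the head noun "auditor" (via "that"), at word 11.
(The other dependency links word 2 to a gap after word 20.)

11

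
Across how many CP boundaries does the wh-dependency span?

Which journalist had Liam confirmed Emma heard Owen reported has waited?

"which journalist" is extracted from the subject of "waited".
Boundaries crossed, outermost first: [Ø], [Ø], [Ø] — 3 in total.

3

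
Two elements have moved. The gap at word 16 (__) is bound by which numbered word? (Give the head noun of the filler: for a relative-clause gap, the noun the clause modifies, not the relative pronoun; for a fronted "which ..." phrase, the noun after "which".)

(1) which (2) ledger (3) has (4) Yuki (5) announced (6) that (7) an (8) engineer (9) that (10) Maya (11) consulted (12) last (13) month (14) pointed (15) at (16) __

The marked gap is the object of the preposition "at" of "pointed".
Its filler is the fronted wh-phrase "which ledger", at word 2.
(The other dependency links word 8 to a gap after word 11.)

2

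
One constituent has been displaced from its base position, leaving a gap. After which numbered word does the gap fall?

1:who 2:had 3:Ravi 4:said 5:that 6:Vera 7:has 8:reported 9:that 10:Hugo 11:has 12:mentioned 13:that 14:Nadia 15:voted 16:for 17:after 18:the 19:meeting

16

The displaced element is "who" (word 1).
It is linked across 3 clause boundaries (that → that → that).
It functions as the object of the preposition "for" of "voted", so the gap sits immediately after word 16 ("for").
Base order: Ravi had said that Vera has reported that Hugo has mentioned that Nadia voted for who after the meeting.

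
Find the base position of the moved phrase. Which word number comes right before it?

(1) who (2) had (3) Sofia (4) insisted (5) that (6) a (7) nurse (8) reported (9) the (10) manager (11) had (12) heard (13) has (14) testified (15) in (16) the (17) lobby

The displaced element is "who" (word 1).
It is linked across 3 clause boundaries (that → Ø → Ø).
It functions as the subject of "testified", so the gap sits immediately after word 12 ("heard").
Base order: Sofia had insisted that a nurse reported the manager had heard who has testified in the lobby.

12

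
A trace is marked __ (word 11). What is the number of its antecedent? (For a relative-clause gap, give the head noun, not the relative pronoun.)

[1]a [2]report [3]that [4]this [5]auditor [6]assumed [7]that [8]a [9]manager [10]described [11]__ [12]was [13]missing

2

The gap at 11 is the object of "described", inside a relative clause.
The relative pronoun is "that" (word 3); it is bound by the head noun immediately before it.
Its filler is the head noun "report", at word 2.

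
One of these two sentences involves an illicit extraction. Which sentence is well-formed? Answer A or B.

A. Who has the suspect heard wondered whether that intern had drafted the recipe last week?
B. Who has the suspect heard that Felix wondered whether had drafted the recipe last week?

In B, the wh-phrase is extracted from inside a wh-island (introduced by "whether"), which blocks movement.
In A, the extraction path crosses only that-complement boundaries, which are transparent.
So A is grammatical.

A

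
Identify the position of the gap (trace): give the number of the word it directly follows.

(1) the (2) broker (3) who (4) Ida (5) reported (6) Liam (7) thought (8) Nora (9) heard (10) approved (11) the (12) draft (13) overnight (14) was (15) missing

The displaced element is "the broker" (word 2).
It is linked across 3 clause boundaries (Ø → Ø → Ø).
It functions as the subject of "approved", so the gap sits immediately after word 9 ("heard").
Base order: Ida reported Liam thought Nora heard that the broker approved the draft overnight.

9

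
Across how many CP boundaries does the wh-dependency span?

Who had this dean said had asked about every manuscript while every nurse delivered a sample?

"who" is extracted from the subject of "asked".
Boundaries crossed, outermost first: [Ø] — 1 in total.

1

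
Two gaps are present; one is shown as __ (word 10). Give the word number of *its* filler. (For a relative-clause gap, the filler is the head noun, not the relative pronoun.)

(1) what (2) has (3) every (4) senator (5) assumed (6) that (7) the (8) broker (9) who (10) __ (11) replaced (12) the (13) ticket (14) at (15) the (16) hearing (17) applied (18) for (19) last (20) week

8

The marked gap is inside the relative clause, the subject of "replaced".
Its filler is the head noun "broker" (via "who"), at word 8.
(The other dependency links word 1 to a gap after word 18.)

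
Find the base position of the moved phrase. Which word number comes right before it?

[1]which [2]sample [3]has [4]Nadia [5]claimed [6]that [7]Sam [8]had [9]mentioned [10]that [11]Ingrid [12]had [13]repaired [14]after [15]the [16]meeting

13

The displaced element is "which sample" (word 2).
It is linked across 2 clause boundaries (that → that).
It functions as the direct object of "repaired", so the gap sits immediately after word 13 ("repaired").
Base order: Nadia has claimed that Sam had mentioned that Ingrid had repaired which sample after the meeting.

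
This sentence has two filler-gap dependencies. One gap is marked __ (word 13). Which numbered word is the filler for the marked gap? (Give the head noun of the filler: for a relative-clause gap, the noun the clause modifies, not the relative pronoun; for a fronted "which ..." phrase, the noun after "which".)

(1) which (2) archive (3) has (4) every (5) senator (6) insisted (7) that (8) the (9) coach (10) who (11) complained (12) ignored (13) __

2

The marked gap is the direct object of "ignored".
Its filler is the fronted wh-phrase "which archive", at word 2.
(The other dependency links word 9 to a gap after word 10.)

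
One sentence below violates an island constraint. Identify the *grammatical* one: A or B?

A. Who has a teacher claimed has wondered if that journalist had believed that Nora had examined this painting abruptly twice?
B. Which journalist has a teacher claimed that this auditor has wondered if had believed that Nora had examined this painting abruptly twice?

A

In B, the wh-phrase is extracted from inside a wh-island (introduced by "if"), which blocks movement.
In A, the extraction path crosses only that-complement boundaries, which are transparent.
So A is grammatical.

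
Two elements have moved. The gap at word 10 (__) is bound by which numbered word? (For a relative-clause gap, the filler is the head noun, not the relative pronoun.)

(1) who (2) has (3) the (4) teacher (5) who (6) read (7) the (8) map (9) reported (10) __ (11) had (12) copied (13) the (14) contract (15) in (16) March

1

The marked gap is the subject of "copied".
Its filler is the fronted wh-phrase "who", at word 1.
(The other dependency links word 4 to a gap after word 5.)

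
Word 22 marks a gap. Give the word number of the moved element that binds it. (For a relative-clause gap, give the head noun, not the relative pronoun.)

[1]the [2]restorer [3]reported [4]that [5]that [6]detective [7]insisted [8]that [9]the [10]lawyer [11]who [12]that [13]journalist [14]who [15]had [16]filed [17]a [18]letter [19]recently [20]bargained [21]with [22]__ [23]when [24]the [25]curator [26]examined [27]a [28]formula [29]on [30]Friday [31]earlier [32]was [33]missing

10

The gap at 22 is the prepositional object of "bargained", inside a relative clause.
The relative pronoun is "who" (word 11); it is bound by the head noun immediately before it.
Its filler is the head noun "lawyer", at word 10.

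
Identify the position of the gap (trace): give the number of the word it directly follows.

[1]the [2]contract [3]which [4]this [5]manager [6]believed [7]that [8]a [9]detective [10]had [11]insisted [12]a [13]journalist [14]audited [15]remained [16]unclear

14

The displaced element is "the contract" (word 2).
It is linked across 2 clause boundaries (that → Ø).
It functions as the direct object of "audited", so the gap sits immediately after word 14 ("audited").
Base order: This manager believed that a detective had insisted a journalist audited the contract.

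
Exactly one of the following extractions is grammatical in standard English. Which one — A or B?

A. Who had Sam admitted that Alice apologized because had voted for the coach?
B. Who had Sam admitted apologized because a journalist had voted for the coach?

In A, the wh-phrase is extracted from inside an adjunct island (introduced by "because"), which blocks movement.
In B, the extraction path crosses only that-complement boundaries, which are transparent.
So B is grammatical.

B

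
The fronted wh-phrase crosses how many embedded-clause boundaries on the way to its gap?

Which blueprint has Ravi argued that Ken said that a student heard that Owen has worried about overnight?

3

"which blueprint" is extracted from the PP object of "worried".
Boundaries crossed, outermost first: [that], [that], [that] — 3 in total.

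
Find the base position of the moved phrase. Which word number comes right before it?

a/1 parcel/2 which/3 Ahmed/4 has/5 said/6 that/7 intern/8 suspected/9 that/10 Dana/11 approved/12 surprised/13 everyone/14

12

The displaced element is "a parcel" (word 2).
It is linked across 2 clause boundaries (Ø → that).
It functions as the direct object of "approved", so the gap sits immediately after word 12 ("approved").
Base order: Ahmed has said that intern suspected that Dana approved a parcel.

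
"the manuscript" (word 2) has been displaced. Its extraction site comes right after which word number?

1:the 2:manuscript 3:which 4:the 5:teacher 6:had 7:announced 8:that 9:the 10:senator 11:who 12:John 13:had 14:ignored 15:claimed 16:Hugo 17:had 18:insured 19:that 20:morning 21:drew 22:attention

The displaced element is "the manuscript" (word 2).
It is linked across 2 clause boundaries (that → Ø).
It functions as the direct object of "insured", so the gap sits immediately after word 18 ("insured").
Base order: The teacher had announced that the senator who John had ignored claimed Hugo had insured the manuscript that morning.

18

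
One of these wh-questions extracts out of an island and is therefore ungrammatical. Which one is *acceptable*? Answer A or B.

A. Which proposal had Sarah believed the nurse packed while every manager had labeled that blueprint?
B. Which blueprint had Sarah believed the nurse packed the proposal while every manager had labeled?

A

In B, the wh-phrase is extracted from inside an adjunct island (introduced by "while"), which blocks movement.
In A, the extraction path crosses only that-complement boundaries, which are transparent.
So A is grammatical.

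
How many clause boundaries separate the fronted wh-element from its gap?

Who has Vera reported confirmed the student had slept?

1

"who" is extracted from the subject of "confirmed".
Boundaries crossed, outermost first: [Ø] — 1 in total.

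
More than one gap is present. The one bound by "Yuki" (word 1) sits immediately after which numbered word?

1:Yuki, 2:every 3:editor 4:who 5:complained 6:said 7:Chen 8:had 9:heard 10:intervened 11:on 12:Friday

The displaced element is "Yuki" (word 1).
It is linked across 2 clause boundaries (Ø → Ø).
It functions as the subject of "intervened", so the gap sits immediately after word 9 ("heard").
Base order: Every editor who complained said Chen had heard that Yuki intervened on Friday.

9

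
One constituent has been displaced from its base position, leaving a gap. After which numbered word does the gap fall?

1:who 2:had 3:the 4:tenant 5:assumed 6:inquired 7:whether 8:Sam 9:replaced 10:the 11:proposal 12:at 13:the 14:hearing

5

The displaced element is "who" (word 1).
It is linked across 1 clause boundary (Ø).
It functions as the subject of "inquired", so the gap sits immediately after word 5 ("assumed").
Base order: The tenant had assumed that who inquired whether Sam replaced the proposal at the hearing.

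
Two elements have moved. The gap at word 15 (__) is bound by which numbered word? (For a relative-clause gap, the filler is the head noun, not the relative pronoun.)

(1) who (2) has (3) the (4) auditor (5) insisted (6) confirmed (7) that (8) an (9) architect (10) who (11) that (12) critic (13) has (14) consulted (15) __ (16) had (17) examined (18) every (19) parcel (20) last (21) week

9

The marked gap is inside the relative clause, the direct object of "consulted".
Its filler is the head noun "architect" (via "who"), at word 9.
(The other dependency links word 1 to a gap after word 5.)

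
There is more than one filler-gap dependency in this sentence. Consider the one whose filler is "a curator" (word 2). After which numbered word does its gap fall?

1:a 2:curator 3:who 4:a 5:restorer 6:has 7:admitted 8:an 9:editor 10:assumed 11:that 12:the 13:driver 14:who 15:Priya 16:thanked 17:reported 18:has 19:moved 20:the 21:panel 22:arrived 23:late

The displaced element is "a curator" (word 2).
It is linked across 3 clause boundaries (Ø → that → Ø).
It functions as the subject of "moved", so the gap sits immediately after word 17 ("reported").
Base order: A restorer has admitted an editor assumed that the driver who Priya thanked reported that a curator has moved the panel.

17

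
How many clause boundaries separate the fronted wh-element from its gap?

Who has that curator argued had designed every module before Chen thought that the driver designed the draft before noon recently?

1

"who" is extracted from the subject of "designed".
Boundaries crossed, outermost first: [Ø] — 1 in total.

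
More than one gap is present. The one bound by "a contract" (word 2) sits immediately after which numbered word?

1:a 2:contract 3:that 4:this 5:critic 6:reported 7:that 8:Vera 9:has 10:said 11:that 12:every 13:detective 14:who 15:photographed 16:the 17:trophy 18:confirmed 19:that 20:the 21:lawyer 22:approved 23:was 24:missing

22

The displaced element is "a contract" (word 2).
It is linked across 3 clause boundaries (that → that → that).
It functions as the direct object of "approved", so the gap sits immediately after word 22 ("approved").
Base order: This critic reported that Vera has said that every detective who photographed the trophy confirmed that the lawyer approved a contract.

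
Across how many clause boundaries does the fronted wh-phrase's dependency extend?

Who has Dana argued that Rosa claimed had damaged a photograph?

"who" is extracted from the subject of "damaged".
Boundaries crossed, outermost first: [that], [Ø] — 2 in total.

2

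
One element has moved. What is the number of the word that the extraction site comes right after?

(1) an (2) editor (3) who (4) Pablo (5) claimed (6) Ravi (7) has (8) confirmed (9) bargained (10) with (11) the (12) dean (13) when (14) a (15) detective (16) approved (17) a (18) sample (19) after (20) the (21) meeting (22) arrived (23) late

8

The displaced element is "an editor" (word 2).
It is linked across 2 clause boundaries (Ø → Ø).
It functions as the subject of "bargained", so the gap sits immediately after word 8 ("confirmed").
Base order: Pablo claimed Ravi has confirmed that an editor bargained with the dean when a detective approved a sample after the meeting.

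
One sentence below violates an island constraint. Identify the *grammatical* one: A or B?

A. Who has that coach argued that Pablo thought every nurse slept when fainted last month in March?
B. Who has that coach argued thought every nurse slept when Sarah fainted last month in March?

In A, the wh-phrase is extracted from inside an adjunct island (introduced by "when"), which blocks movement.
In B, the extraction path crosses only that-complement boundaries, which are transparent.
So B is grammatical.

B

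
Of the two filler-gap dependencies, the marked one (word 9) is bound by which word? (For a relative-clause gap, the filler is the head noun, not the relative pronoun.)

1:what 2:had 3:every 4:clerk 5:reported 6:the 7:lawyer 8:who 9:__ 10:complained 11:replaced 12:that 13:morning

The marked gap is inside the relative clause, the subject of "complained".
Its filler is the head noun "lawyer" (via "who"), at word 7.
(The other dependency links word 1 to a gap after word 11.)

7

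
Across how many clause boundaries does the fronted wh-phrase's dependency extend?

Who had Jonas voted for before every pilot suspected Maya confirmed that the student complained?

"who" originates inside the matrix clause — no clause boundary is crossed.

0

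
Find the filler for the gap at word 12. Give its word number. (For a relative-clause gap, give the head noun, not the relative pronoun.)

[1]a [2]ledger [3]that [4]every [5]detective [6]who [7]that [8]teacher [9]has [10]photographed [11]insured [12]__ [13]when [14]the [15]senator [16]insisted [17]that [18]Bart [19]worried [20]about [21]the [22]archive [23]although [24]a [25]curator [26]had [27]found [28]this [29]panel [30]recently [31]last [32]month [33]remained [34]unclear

2

The gap at 12 is the object of "insured", inside a relative clause.
The relative pronoun is "that" (word 3); it is bound by the head noun immediately before it.
Its filler is the head noun "ledger", at word 2.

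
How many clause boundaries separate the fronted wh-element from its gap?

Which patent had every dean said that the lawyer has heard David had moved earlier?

"which patent" is extracted from the object of "moved".
Boundaries crossed, outermost first: [that], [Ø] — 2 in total.

2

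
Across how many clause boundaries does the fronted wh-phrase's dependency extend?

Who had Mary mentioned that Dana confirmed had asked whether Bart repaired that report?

"who" is extracted from the subject of "asked".
Boundaries crossed, outermost first: [that], [Ø] — 2 in total.

2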